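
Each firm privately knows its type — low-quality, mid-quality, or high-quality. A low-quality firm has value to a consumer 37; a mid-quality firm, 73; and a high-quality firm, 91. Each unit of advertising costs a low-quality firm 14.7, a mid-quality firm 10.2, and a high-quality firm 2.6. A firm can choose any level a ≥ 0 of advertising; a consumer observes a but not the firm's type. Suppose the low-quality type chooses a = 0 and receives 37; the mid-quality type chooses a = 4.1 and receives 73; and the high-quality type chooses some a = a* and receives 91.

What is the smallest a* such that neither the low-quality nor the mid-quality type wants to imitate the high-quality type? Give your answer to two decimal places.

5.86

Mid-quality type (on-path payoff 73 − 10.2×4.1 = 31.18) won't mimic when 31.18 ≥ 91 − 10.2·a*, i.e. a* ≥ 5.86.
Low-quality type (on-path payoff 37) won't mimic when 37 ≥ 91 − 14.7·a*, i.e. a* ≥ 3.67.
Both must hold, so a* = max(3.67, 5.86) = 5.86. The mid-quality type's constraint binds.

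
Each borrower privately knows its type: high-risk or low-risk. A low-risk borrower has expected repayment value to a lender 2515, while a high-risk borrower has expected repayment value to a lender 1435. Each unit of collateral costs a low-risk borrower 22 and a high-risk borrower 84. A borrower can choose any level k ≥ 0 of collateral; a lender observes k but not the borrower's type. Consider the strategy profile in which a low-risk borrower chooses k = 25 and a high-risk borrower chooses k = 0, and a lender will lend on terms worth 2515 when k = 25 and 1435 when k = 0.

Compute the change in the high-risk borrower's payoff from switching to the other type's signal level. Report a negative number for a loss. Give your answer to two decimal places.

-1020.00

Playing k = 0 the high-risk borrower receives 1435.
Deviating to k = 25 brings payment 2515 at cost 84 × 25 = 2100, netting 415.
Gain from deviating: 415 − 1435 = -1020.00.
The gain is negative, so the high-risk type's incentive-compatibility constraint is satisfied.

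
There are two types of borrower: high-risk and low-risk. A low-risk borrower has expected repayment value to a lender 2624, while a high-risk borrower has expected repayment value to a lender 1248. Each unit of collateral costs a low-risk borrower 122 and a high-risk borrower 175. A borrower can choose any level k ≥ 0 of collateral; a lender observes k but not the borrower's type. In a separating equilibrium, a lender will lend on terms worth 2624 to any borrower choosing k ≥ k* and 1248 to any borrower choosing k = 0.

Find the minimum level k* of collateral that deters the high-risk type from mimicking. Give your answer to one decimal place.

A high-risk borrower choosing k = 0 receives 1248.
Imitating at k* instead would pay 2624 at cost 175·k*, netting 2624 − 175·k*.
Indifference: 1248 = 2624 − 175·k*, so k* = (2624 − 1248) / 175 ≈ 7.9.
At k* the high-risk type's incentive constraint just binds; the low-risk type strictly prefers k* since its per-unit cost is lower.

7.9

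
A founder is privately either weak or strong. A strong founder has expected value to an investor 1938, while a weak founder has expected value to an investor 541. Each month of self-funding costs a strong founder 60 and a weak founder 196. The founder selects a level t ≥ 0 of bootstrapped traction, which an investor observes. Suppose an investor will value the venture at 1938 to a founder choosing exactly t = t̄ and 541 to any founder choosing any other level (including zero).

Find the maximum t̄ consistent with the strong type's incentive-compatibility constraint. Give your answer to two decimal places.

Choosing t̄ yields the strong type 1938 − 60·t̄; choosing zero yields 541.
The strong type is indifferent at 1938 − 60·t̄ = 541, i.e. t̄ = (1938 − 541) / 60 ≈ 23.28.
For any t̄ above 23.28 the strong type would rather pool at zero, so separation collapses.

23.28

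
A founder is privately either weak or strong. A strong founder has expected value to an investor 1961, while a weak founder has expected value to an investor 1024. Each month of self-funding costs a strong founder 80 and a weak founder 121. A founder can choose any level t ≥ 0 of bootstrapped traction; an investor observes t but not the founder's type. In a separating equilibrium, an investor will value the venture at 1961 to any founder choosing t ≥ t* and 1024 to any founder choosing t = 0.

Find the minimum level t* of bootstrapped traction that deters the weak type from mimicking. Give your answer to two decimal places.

7.74

A weak founder choosing t = 0 receives 1024.
Imitating at t* instead would pay 1961 at cost 121·t*, netting 1961 − 121·t*.
Indifference: 1024 = 1961 − 121·t*, so t* = (1961 − 1024) / 121 ≈ 7.74.
This is the weak type's binding incentive-compatibility constraint; any t ≥ 7.74 sustains separation on that side.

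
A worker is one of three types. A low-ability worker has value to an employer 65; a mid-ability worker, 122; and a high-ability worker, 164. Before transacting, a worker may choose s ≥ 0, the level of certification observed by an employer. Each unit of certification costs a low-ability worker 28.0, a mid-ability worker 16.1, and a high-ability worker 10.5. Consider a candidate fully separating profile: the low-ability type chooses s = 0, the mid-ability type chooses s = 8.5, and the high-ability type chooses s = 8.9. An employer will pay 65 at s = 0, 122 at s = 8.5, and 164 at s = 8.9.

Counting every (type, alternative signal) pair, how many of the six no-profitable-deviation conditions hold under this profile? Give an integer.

4

Low-ability (own payoff 65): to s=8.5 gives 122 − 28.0×8.5 = -116 → no gain ✓; to s=8.9 gives 164 − 28.0×8.9 = -85.2 → no gain ✓.
Mid-ability (own payoff 122 − 16.1×8.5 = -14.85): to s=0 gives 65 → profitable ✗; to s=8.9 gives 164 − 16.1×8.9 = 20.71 → profitable ✗.
High-ability (own payoff 164 − 10.5×8.9 = 70.55): to s=0 gives 65 → no gain ✓; to s=8.5 gives 122 − 10.5×8.5 = 32.75 → no gain ✓.
4 of the 6 constraints hold; not an equilibrium.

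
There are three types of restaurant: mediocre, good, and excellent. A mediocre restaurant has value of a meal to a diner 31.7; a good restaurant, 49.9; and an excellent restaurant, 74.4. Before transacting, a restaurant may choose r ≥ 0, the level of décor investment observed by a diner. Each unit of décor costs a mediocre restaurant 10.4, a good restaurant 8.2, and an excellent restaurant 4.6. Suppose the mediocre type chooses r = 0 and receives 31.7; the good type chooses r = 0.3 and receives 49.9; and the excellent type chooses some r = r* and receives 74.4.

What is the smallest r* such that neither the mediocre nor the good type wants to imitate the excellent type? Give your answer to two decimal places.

Mediocre type (on-path payoff 31.7) won't mimic when 31.7 ≥ 74.4 − 10.4·r*, i.e. r* ≥ 4.11.
Good type (on-path payoff 49.9 − 8.2×0.3 = 47.44) won't mimic when 47.44 ≥ 74.4 − 8.2·r*, i.e. r* ≥ 3.29.
Both must hold, so r* = max(4.11, 3.29) = 4.11. The mediocre type's constraint binds.

4.11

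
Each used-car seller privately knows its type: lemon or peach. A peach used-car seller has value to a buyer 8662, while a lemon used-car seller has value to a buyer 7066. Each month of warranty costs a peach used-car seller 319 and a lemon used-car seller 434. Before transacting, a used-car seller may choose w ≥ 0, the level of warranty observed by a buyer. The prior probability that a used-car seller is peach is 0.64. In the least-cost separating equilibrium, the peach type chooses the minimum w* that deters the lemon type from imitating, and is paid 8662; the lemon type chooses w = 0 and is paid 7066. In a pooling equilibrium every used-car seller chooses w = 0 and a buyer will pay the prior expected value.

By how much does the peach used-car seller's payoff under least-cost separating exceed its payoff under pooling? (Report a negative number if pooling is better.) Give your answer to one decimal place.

Least-cost separating signal: w* solves 7066 = 8662 − 434·w*, so w* = (8662 − 7066)/434 ≈ 3.6774.
Peach type's separating payoff: 8662 − 319 × w* = 8662 − 319 × (8662 − 7066)/434 = 8662 − 509124/434 ≈ 7488.903.
Pooling payoff: 0.64 × 8662 + 0.36 × 7066 = 8087.44.
Difference: 7488.903 − 8087.44 = -598.537, i.e. -598.5 to one decimal place.
The peach type would prefer the pooling outcome.

-598.5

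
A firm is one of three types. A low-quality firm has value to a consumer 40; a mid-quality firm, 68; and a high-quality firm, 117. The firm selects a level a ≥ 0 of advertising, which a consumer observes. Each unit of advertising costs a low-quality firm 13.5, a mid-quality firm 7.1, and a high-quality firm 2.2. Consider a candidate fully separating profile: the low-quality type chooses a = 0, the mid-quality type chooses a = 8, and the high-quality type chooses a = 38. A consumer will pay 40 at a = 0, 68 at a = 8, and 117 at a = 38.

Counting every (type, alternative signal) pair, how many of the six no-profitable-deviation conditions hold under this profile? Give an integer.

Mid-quality (own payoff 68 − 7.1×8 = 11.2): to a=0 gives 40 → profitable ✗; to a=38 gives 117 − 7.1×38 = -152.8 → no gain ✓.
Low-quality (own payoff 40): to a=8 gives 68 − 13.5×8 = -40 → no gain ✓; to a=38 gives 117 − 13.5×38 = -396 → no gain ✓.
High-quality (own payoff 117 − 2.2×38 = 33.4): to a=0 gives 40 → profitable ✗; to a=8 gives 68 − 2.2×8 = 50.4 → profitable ✗.
3 of the 6 constraints hold; not an equilibrium.

3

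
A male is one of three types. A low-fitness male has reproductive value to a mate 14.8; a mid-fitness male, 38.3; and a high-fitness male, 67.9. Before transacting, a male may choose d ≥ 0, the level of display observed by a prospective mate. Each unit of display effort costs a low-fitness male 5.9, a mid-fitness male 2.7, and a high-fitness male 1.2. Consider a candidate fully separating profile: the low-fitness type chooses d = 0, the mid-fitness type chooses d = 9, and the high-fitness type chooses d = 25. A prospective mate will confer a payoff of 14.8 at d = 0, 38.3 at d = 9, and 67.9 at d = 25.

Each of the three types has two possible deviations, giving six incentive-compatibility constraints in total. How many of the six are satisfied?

Low-fitness (own payoff 14.8): to d=9 gives 38.3 − 5.9×9 = -14.8 → no gain ✓; to d=25 gives 67.9 − 5.9×25 = -79.6 → no gain ✓.
High-fitness (own payoff 67.9 − 1.2×25 = 37.9): to d=0 gives 14.8 → no gain ✓; to d=9 gives 38.3 − 1.2×9 = 27.5 → no gain ✓.
Mid-fitness (own payoff 38.3 − 2.7×9 = 14): to d=0 gives 14.8 → profitable ✗; to d=25 gives 67.9 − 2.7×25 = 0.4 → no gain ✓.
5 of the 6 constraints hold; not an equilibrium.

5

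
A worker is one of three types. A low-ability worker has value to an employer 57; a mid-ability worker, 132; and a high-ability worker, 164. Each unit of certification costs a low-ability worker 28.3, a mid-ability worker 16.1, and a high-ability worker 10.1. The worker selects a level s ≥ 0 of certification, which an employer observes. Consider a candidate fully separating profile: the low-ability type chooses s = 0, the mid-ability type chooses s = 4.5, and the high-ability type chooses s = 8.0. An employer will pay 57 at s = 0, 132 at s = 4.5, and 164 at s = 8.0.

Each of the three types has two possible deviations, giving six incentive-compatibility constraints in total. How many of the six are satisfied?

Mid-ability (own payoff 132 − 16.1×4.5 = 59.55): to s=0 gives 57 → no gain ✓; to s=8.0 gives 164 − 16.1×8.0 = 35.2 → no gain ✓.
High-ability (own payoff 164 − 10.1×8.0 = 83.2): to s=0 gives 57 → no gain ✓; to s=4.5 gives 132 − 10.1×4.5 = 86.55 → profitable ✗.
Low-ability (own payoff 57): to s=4.5 gives 132 − 28.3×4.5 = 4.65 → no gain ✓; to s=8.0 gives 164 − 28.3×8.0 = -62.4 → no gain ✓.
5 of the 6 constraints hold; not an equilibrium.

5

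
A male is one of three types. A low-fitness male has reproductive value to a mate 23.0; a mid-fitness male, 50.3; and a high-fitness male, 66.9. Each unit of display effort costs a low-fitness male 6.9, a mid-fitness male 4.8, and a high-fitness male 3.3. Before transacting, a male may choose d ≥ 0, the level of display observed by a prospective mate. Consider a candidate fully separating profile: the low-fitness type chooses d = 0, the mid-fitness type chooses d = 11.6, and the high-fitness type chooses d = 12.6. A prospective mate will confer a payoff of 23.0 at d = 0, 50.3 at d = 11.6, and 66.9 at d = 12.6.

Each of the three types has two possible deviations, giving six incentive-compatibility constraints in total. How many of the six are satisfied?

4

Mid-fitness (own payoff 50.3 − 4.8×11.6 = -5.38): to d=0 gives 23.0 → profitable ✗; to d=12.6 gives 66.9 − 4.8×12.6 = 6.42 → profitable ✗.
Low-fitness (own payoff 23.0): to d=11.6 gives 50.3 − 6.9×11.6 = -29.74 → no gain ✓; to d=12.6 gives 66.9 − 6.9×12.6 = -20.04 → no gain ✓.
High-fitness (own payoff 66.9 − 3.3×12.6 = 25.32): to d=0 gives 23.0 → no gain ✓; to d=11.6 gives 50.3 − 3.3×11.6 = 12.02 → no gain ✓.
4 of the 6 constraints hold; not an equilibrium.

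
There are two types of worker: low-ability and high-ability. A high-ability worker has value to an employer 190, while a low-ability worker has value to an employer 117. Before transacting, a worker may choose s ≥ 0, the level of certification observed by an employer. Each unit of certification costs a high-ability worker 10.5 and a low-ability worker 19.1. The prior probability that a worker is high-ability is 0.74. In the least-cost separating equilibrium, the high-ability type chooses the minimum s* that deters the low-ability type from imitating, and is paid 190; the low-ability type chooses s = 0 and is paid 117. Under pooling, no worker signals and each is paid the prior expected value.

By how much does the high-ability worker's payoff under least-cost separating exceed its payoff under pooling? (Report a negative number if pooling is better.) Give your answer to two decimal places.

-21.15

Least-cost separating signal: s* solves 117 = 190 − 19.1·s*, so s* = (190 − 117)/19.1 ≈ 3.8220.
High-ability type's separating payoff: 190 − 10.5 × s* = 190 − 10.5 × (190 − 117)/19.1 = 190 − 766.5/19.1 ≈ 149.8691.
Pooling payoff: 0.74 × 190 + 0.26 × 117 = 171.02.
Difference: 149.8691 − 171.02 = -21.1509, i.e. -21.15 to two decimal places.
The high-ability type would prefer the pooling outcome.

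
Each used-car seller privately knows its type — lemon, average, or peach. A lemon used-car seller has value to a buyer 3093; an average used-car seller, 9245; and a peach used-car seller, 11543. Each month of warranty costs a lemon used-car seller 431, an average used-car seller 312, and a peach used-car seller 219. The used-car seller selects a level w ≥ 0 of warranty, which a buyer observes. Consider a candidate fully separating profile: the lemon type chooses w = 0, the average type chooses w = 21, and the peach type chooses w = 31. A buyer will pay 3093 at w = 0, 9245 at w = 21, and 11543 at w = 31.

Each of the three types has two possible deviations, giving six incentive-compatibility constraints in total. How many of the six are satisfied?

5

Lemon (own payoff 3093): to w=21 gives 9245 − 431×21 = 194 → no gain ✓; to w=31 gives 11543 − 431×31 = -1818 → no gain ✓.
Peach (own payoff 11543 − 219×31 = 4754): to w=0 gives 3093 → no gain ✓; to w=21 gives 9245 − 219×21 = 4646 → no gain ✓.
Average (own payoff 9245 − 312×21 = 2693): to w=0 gives 3093 → profitable ✗; to w=31 gives 11543 − 312×31 = 1871 → no gain ✓.
5 of the 6 constraints hold; not an equilibrium.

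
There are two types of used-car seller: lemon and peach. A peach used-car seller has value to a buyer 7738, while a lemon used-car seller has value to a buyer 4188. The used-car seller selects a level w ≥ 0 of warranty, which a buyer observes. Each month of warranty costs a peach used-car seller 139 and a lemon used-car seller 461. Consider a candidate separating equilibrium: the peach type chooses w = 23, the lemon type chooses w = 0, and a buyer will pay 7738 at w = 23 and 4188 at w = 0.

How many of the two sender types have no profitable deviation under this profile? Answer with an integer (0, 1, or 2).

Peach type: signal → 7738 − 139 × 23 = 4541; deviate to 0 → 4188. IC holds (4541 ≥ 4188).
Lemon type: stay at 0 → 4188; mimic → 7738 − 461 × 23 = -2865. IC holds (4188 ≥ -2865).
2 of 2 constraints hold, so this is a separating equilibrium.

2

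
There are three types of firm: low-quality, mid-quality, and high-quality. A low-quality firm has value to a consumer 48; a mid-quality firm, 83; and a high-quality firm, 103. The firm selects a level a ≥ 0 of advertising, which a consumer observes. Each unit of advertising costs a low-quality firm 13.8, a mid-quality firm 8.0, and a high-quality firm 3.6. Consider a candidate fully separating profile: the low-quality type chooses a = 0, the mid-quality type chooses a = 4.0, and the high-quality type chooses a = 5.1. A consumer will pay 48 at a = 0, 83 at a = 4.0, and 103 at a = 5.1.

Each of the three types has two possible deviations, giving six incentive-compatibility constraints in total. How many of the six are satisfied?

5

Mid-quality (own payoff 83 − 8.0×4.0 = 51): to a=0 gives 48 → no gain ✓; to a=5.1 gives 103 − 8.0×5.1 = 62.2 → profitable ✗.
Low-quality (own payoff 48): to a=4.0 gives 83 − 13.8×4.0 = 27.8 → no gain ✓; to a=5.1 gives 103 − 13.8×5.1 = 32.62 → no gain ✓.
High-quality (own payoff 103 − 3.6×5.1 = 84.64): to a=0 gives 48 → no gain ✓; to a=4.0 gives 83 − 3.6×4.0 = 68.6 → no gain ✓.
5 of the 6 constraints hold; not an equilibrium.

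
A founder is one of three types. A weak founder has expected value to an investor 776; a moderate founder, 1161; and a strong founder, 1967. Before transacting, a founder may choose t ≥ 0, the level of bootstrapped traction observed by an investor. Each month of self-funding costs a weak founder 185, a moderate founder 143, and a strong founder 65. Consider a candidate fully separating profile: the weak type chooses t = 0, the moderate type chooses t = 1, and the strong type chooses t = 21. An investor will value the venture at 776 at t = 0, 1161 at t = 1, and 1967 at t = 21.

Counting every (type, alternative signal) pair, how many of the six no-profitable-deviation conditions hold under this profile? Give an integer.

Moderate (own payoff 1161 − 143×1 = 1018): to t=0 gives 776 → no gain ✓; to t=21 gives 1967 − 143×21 = -1036 → no gain ✓.
Strong (own payoff 1967 − 65×21 = 602): to t=0 gives 776 → profitable ✗; to t=1 gives 1161 − 65×1 = 1096 → profitable ✗.
Weak (own payoff 776): to t=1 gives 1161 − 185×1 = 976 → profitable ✗; to t=21 gives 1967 − 185×21 = -1918 → no gain ✓.
3 of the 6 constraints hold; not an equilibrium.

3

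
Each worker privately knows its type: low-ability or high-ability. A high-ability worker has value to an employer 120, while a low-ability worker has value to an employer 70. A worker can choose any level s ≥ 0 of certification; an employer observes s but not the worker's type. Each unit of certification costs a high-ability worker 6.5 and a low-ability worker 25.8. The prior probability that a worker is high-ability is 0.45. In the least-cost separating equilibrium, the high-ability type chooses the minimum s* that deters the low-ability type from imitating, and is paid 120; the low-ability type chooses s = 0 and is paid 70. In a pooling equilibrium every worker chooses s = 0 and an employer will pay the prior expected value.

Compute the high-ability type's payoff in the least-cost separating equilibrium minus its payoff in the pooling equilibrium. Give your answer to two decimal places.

Least-cost separating signal: s* solves 70 = 120 − 25.8·s*, so s* = (120 − 70)/25.8 ≈ 1.9380.
High-ability type's separating payoff: 120 − 6.5 × s* = 120 − 6.5 × (120 − 70)/25.8 = 120 − 325/25.8 ≈ 107.4031.
Pooling payoff: 0.45 × 120 + 0.55 × 70 = 92.5.
Difference: 107.4031 − 92.5 = 14.9031, i.e. 14.90 to two decimal places.
The high-ability type prefers to separate.

14.90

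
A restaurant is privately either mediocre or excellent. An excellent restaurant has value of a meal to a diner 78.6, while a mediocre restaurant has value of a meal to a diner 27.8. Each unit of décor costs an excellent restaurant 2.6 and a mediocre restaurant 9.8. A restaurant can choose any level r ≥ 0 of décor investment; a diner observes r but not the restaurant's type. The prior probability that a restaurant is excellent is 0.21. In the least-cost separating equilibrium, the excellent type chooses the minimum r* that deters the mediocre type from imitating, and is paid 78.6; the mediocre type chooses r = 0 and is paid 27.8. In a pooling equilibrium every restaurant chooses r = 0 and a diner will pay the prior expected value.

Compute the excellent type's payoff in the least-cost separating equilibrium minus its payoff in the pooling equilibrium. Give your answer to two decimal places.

Least-cost separating signal: r* solves 27.8 = 78.6 − 9.8·r*, so r* = (78.6 − 27.8)/9.8 ≈ 5.1837.
Excellent type's separating payoff: 78.6 − 2.6 × r* = 78.6 − 2.6 × (78.6 − 27.8)/9.8 = 78.6 − 132.08/9.8 ≈ 65.1224.
Pooling payoff: 0.21 × 78.6 + 0.79 × 27.8 = 38.468.
Difference: 65.1224 − 38.468 = 26.6544, i.e. 26.65 to two decimal places.
The excellent type prefers to separate.

26.65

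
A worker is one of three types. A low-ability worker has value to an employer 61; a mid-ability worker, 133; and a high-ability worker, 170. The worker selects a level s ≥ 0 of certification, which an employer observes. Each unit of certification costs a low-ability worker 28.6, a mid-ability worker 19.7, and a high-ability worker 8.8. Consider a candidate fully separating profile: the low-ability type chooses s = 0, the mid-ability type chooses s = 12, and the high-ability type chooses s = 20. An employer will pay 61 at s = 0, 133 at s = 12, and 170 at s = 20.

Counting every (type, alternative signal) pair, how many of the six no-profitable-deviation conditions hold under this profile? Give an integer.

3

Low-ability (own payoff 61): to s=12 gives 133 − 28.6×12 = -210.2 → no gain ✓; to s=20 gives 170 − 28.6×20 = -402 → no gain ✓.
Mid-ability (own payoff 133 − 19.7×12 = -103.4): to s=0 gives 61 → profitable ✗; to s=20 gives 170 − 19.7×20 = -224 → no gain ✓.
High-ability (own payoff 170 − 8.8×20 = -6): to s=0 gives 61 → profitable ✗; to s=12 gives 133 − 8.8×12 = 27.4 → profitable ✗.
3 of the 6 constraints hold; not an equilibrium.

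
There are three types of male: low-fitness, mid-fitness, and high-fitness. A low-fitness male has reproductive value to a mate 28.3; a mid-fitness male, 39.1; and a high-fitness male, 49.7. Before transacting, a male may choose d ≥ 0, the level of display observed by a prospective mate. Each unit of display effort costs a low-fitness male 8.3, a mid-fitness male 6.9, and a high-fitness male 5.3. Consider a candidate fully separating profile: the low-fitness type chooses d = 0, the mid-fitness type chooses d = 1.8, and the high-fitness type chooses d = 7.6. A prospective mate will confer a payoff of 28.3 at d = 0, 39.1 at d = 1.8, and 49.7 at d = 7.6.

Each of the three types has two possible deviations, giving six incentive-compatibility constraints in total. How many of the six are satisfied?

High-fitness (own payoff 49.7 − 5.3×7.6 = 9.42): to d=0 gives 28.3 → profitable ✗; to d=1.8 gives 39.1 − 5.3×1.8 = 29.56 → profitable ✗.
Low-fitness (own payoff 28.3): to d=1.8 gives 39.1 − 8.3×1.8 = 24.16 → no gain ✓; to d=7.6 gives 49.7 − 8.3×7.6 = -13.38 → no gain ✓.
Mid-fitness (own payoff 39.1 − 6.9×1.8 = 26.68): to d=0 gives 28.3 → profitable ✗; to d=7.6 gives 49.7 − 6.9×7.6 = -2.74 → no gain ✓.
3 of the 6 constraints hold; not an equilibrium.

3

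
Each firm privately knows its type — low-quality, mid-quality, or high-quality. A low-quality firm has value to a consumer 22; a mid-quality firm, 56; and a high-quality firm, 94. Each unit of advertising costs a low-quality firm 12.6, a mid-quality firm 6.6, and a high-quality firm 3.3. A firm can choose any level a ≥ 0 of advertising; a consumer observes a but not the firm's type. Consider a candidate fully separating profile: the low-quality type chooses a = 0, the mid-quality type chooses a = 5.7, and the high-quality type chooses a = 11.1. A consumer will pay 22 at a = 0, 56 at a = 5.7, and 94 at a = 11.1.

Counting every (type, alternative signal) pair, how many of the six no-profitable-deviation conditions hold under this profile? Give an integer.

4

High-quality (own payoff 94 − 3.3×11.1 = 57.37): to a=0 gives 22 → no gain ✓; to a=5.7 gives 56 − 3.3×5.7 = 37.19 → no gain ✓.
Mid-quality (own payoff 56 − 6.6×5.7 = 18.38): to a=0 gives 22 → profitable ✗; to a=11.1 gives 94 − 6.6×11.1 = 20.74 → profitable ✗.
Low-quality (own payoff 22): to a=5.7 gives 56 − 12.6×5.7 = -15.82 → no gain ✓; to a=11.1 gives 94 − 12.6×11.1 = -45.86 → no gain ✓.
4 of the 6 constraints hold; not an equilibrium.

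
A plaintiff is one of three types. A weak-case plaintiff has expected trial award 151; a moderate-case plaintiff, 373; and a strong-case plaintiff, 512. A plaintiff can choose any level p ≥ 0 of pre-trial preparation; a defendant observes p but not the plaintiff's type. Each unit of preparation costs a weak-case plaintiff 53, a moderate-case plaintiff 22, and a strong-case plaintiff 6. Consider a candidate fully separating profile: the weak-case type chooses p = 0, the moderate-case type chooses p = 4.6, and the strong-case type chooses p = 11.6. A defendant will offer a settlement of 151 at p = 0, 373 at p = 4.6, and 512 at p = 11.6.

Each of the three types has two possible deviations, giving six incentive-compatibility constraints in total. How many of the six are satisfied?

Strong-case (own payoff 512 − 6×11.6 = 442.4): to p=0 gives 151 → no gain ✓; to p=4.6 gives 373 − 6×4.6 = 345.4 → no gain ✓.
Weak-case (own payoff 151): to p=4.6 gives 373 − 53×4.6 = 129.2 → no gain ✓; to p=11.6 gives 512 − 53×11.6 = -102.8 → no gain ✓.
Moderate-case (own payoff 373 − 22×4.6 = 271.8): to p=0 gives 151 → no gain ✓; to p=11.6 gives 512 − 22×11.6 = 256.8 → no gain ✓.
6 of the 6 constraints hold; this profile is a separating equilibrium.

6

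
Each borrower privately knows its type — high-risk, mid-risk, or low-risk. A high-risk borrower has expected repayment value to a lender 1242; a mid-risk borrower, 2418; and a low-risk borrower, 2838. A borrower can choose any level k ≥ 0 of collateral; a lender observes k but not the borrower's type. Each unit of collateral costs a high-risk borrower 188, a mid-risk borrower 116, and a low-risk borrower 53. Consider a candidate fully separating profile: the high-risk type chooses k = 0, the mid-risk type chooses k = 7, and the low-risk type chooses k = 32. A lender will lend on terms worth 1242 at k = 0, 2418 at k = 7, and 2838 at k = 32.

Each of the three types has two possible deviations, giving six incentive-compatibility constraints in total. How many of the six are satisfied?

Mid-risk (own payoff 2418 − 116×7 = 1606): to k=0 gives 1242 → no gain ✓; to k=32 gives 2838 − 116×32 = -874 → no gain ✓.
Low-risk (own payoff 2838 − 53×32 = 1142): to k=0 gives 1242 → profitable ✗; to k=7 gives 2418 − 53×7 = 2047 → profitable ✗.
High-risk (own payoff 1242): to k=7 gives 2418 − 188×7 = 1102 → no gain ✓; to k=32 gives 2838 − 188×32 = -3178 → no gain ✓.
4 of the 6 constraints hold; not an equilibrium.

4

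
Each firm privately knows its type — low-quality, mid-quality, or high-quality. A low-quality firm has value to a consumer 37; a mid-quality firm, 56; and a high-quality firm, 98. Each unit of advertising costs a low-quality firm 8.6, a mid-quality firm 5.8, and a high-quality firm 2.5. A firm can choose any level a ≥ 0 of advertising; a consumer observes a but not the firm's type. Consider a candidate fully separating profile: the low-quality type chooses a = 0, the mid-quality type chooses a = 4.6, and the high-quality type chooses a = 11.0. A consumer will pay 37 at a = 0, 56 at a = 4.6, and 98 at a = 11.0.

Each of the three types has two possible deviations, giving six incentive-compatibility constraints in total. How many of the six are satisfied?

Low-quality (own payoff 37): to a=4.6 gives 56 − 8.6×4.6 = 16.44 → no gain ✓; to a=11.0 gives 98 − 8.6×11.0 = 3.4 → no gain ✓.
High-quality (own payoff 98 − 2.5×11.0 = 70.5): to a=0 gives 37 → no gain ✓; to a=4.6 gives 56 − 2.5×4.6 = 44.5 → no gain ✓.
Mid-quality (own payoff 56 − 5.8×4.6 = 29.32): to a=0 gives 37 → profitable ✗; to a=11.0 gives 98 − 5.8×11.0 = 34.2 → profitable ✗.
4 of the 6 constraints hold; not an equilibrium.

4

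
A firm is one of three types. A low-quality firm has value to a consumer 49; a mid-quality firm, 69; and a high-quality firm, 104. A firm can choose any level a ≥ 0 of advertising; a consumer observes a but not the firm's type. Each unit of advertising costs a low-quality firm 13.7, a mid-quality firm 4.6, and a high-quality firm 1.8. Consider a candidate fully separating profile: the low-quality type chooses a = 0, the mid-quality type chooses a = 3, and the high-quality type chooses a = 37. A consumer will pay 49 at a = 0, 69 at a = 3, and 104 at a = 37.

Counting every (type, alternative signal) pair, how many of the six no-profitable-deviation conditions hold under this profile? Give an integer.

4

Mid-quality (own payoff 69 − 4.6×3 = 55.2): to a=0 gives 49 → no gain ✓; to a=37 gives 104 − 4.6×37 = -66.2 → no gain ✓.
High-quality (own payoff 104 − 1.8×37 = 37.4): to a=0 gives 49 → profitable ✗; to a=3 gives 69 − 1.8×3 = 63.6 → profitable ✗.
Low-quality (own payoff 49): to a=3 gives 69 − 13.7×3 = 27.9 → no gain ✓; to a=37 gives 104 − 13.7×37 = -402.9 → no gain ✓.
4 of the 6 constraints hold; not an equilibrium.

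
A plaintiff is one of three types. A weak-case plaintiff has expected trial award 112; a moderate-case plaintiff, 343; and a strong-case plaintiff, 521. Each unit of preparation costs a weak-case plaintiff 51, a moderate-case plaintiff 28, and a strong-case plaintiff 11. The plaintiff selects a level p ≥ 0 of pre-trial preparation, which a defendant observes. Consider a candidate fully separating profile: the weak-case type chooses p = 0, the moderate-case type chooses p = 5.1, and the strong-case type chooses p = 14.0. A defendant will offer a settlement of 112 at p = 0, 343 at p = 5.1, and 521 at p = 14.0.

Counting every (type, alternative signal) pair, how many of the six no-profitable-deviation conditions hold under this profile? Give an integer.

Moderate-case (own payoff 343 − 28×5.1 = 200.2): to p=0 gives 112 → no gain ✓; to p=14.0 gives 521 − 28×14.0 = 129 → no gain ✓.
Weak-case (own payoff 112): to p=5.1 gives 343 − 51×5.1 = 82.9 → no gain ✓; to p=14.0 gives 521 − 51×14.0 = -193 → no gain ✓.
Strong-case (own payoff 521 − 11×14.0 = 367): to p=0 gives 112 → no gain ✓; to p=5.1 gives 343 − 11×5.1 = 286.9 → no gain ✓.
6 of the 6 constraints hold; this profile is a separating equilibrium.

6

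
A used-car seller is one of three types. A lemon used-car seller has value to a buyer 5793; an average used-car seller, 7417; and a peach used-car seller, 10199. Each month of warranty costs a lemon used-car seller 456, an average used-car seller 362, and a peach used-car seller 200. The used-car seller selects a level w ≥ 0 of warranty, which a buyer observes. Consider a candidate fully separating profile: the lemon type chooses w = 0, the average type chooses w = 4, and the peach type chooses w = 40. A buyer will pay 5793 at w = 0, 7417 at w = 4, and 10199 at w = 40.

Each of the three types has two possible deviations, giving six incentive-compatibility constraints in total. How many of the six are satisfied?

Lemon (own payoff 5793): to w=4 gives 7417 − 456×4 = 5593 → no gain ✓; to w=40 gives 10199 − 456×40 = -8041 → no gain ✓.
Average (own payoff 7417 − 362×4 = 5969): to w=0 gives 5793 → no gain ✓; to w=40 gives 10199 − 362×40 = -4281 → no gain ✓.
Peach (own payoff 10199 − 200×40 = 2199): to w=0 gives 5793 → profitable ✗; to w=4 gives 7417 − 200×4 = 6617 → profitable ✗.
4 of the 6 constraints hold; not an equilibrium.

4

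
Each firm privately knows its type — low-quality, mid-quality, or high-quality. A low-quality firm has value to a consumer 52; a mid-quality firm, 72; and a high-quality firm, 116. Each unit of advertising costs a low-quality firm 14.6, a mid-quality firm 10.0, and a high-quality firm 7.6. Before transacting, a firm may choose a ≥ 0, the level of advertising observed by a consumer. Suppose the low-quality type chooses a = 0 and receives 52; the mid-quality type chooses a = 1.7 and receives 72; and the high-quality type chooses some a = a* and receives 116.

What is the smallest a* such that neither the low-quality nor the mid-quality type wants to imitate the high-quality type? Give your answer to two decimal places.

Low-quality type (on-path payoff 52) won't mimic when 52 ≥ 116 − 14.6·a*, i.e. a* ≥ 4.38.
Mid-quality type (on-path payoff 72 − 10.0×1.7 = 55) won't mimic when 55 ≥ 116 − 10.0·a*, i.e. a* ≥ 6.10.
Both must hold, so a* = max(4.38, 6.10) = 6.10. The mid-quality type's constraint binds.

6.10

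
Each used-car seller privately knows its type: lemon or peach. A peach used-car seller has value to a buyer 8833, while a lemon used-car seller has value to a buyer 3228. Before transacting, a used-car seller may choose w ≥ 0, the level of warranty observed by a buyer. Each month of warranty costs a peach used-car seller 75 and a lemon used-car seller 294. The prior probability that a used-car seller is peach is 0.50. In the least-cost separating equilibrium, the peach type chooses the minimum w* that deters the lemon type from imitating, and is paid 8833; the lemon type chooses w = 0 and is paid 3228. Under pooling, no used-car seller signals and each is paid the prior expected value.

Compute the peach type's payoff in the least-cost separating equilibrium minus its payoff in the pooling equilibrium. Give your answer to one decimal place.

Least-cost separating signal: w* solves 3228 = 8833 − 294·w*, so w* = (8833 − 3228)/294 ≈ 19.0646.
Peach type's separating payoff: 8833 − 75 × w* = 8833 − 75 × (8833 − 3228)/294 = 8833 − 420375/294 ≈ 7403.153.
Pooling payoff: 0.50 × 8833 + 0.50 × 3228 = 6030.5.
Difference: 7403.153 − 6030.5 = 1372.653, i.e. 1372.7 to one decimal place.
The peach type prefers to separate.

1372.7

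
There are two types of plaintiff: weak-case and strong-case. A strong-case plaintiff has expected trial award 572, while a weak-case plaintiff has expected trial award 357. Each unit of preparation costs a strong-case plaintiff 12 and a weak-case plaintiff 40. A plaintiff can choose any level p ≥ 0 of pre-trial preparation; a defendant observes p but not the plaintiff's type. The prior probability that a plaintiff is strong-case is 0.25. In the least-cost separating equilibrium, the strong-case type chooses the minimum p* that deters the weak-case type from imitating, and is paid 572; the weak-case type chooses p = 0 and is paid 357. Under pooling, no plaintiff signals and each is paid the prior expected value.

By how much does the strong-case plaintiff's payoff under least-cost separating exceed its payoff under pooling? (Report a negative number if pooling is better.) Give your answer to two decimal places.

96.75

Least-cost separating signal: p* solves 357 = 572 − 40·p*, so p* = (572 − 357)/40 = 5.375.
Strong-case type's separating payoff: 572 − 12 × p* = 572 − 12 × (572 − 357)/40 = 572 − 2580/40 = 507.5.
Pooling payoff: 0.25 × 572 + 0.75 × 357 = 410.75.
Difference: 507.5 − 410.75 = 96.75.
The strong-case type prefers to separate.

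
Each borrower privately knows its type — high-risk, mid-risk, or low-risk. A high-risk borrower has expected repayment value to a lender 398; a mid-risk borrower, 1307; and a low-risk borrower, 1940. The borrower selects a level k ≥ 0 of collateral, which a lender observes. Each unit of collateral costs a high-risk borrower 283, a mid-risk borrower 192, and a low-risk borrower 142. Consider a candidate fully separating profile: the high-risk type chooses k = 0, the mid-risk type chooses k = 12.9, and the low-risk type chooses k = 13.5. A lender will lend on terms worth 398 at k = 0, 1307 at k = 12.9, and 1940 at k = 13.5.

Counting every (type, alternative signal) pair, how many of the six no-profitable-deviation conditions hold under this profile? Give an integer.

3

High-risk (own payoff 398): to k=12.9 gives 1307 − 283×12.9 = -2343.7 → no gain ✓; to k=13.5 gives 1940 − 283×13.5 = -1880.5 → no gain ✓.
Mid-risk (own payoff 1307 − 192×12.9 = -1169.8): to k=0 gives 398 → profitable ✗; to k=13.5 gives 1940 − 192×13.5 = -652 → profitable ✗.
Low-risk (own payoff 1940 − 142×13.5 = 23): to k=0 gives 398 → profitable ✗; to k=12.9 gives 1307 − 142×12.9 = -524.8 → no gain ✓.
3 of the 6 constraints hold; not an equilibrium.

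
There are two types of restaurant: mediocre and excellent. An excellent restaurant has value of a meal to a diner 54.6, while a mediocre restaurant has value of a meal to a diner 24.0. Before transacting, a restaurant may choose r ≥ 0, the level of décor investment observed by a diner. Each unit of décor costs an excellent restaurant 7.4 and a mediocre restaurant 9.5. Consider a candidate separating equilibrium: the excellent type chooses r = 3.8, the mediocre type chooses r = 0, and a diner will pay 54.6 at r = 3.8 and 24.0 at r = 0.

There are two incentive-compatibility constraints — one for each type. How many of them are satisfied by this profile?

Excellent type: signal → 54.6 − 7.4 × 3.8 = 26.48; deviate to 0 → 24.0. IC holds (26.48 ≥ 24.0).
Mediocre type: stay at 0 → 24.0; mimic → 54.6 − 9.5 × 3.8 = 18.5. IC holds (24.0 ≥ 18.5).
2 of 2 constraints hold, so this is a separating equilibrium.

2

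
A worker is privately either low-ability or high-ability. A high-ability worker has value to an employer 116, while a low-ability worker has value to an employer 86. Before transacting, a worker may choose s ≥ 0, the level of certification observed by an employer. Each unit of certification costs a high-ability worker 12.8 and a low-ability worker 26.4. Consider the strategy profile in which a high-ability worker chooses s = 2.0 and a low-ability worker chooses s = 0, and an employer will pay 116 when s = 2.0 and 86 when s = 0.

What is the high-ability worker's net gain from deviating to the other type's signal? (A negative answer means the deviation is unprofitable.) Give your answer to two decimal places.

Playing s = 2.0 the high-ability worker receives 116 − 12.8 × 2.0 = 90.4.
Deviating to s = 0 yields 86 instead.
Gain from deviating: 86 − 90.4 = -4.40.
The gain is negative, so the high-ability type's incentive-compatibility constraint is satisfied.

-4.40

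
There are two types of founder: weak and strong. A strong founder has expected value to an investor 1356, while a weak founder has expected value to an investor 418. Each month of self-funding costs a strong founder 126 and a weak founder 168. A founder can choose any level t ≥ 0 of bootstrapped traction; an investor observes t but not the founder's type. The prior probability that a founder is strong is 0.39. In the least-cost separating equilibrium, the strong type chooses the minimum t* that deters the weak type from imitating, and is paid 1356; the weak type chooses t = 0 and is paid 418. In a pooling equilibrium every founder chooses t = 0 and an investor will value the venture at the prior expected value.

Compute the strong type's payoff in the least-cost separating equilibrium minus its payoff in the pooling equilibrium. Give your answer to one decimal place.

-131.3

Least-cost separating signal: t* solves 418 = 1356 − 168·t*, so t* = (1356 − 418)/168 ≈ 5.5833.
Strong type's separating payoff: 1356 − 126 × t* = 1356 − 126 × (1356 − 418)/168 = 1356 − 118188/168 = 652.5.
Pooling payoff: 0.39 × 1356 + 0.61 × 418 = 783.82.
Difference: 652.5 − 783.82 = -131.32, i.e. -131.3 to one decimal place.
The strong type would prefer the pooling outcome.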